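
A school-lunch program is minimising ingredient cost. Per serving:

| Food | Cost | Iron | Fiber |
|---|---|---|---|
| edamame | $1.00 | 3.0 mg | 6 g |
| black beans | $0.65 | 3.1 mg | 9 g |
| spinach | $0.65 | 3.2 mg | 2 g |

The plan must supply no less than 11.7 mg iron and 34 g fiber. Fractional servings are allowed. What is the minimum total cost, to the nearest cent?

This is a tiny linear program; its minimum lies at a vertex of the feasible set. List the vertices and price them.
edamame only: max(11.7/3.0, 34/6) = 5.667 servings → $5.67.
black beans only: max(11.7/3.1, 34/9) = 3.778 servings → $2.46.
spinach only: max(11.7/3.2, 34/2) = 17 servings → $11.05.
edamame + black beans: intersection lies outside the first quadrant.
edamame + spinach: the both-tight solution has a negative serving — not a feasible corner.
black beans + spinach: the both-tight solution has a negative serving — not a feasible corner.
The minimum over all feasible corners is $2.46.

$2.46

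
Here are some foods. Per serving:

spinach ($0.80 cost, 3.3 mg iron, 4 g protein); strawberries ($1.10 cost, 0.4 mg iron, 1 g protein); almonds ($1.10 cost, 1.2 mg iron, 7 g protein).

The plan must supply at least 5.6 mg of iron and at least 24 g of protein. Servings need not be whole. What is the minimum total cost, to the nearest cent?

$3.87

spinach only: max(5.6/3.3, 24/4) = 6 servings → $4.80.
strawberries only: max(5.6/0.4, 24/1) = 24 servings → $26.40.
almonds only: max(5.6/1.2, 24/7) = 4.667 servings → $5.13.
spinach + strawberries: intersection lies outside the first quadrant.
spinach + almonds with both tight: 0.5683 servings and 3.104 servings → $3.87.
strawberries + almonds with both tight: 6.5 servings and 2.5 servings → $9.90.
So the least-cost plan costs $3.87.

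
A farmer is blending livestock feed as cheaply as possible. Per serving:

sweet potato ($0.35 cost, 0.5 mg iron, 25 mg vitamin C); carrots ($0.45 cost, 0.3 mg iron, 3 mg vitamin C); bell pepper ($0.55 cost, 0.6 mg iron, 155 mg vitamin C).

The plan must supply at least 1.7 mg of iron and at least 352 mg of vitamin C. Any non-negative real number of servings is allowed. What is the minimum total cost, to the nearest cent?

Minimising a linear cost over {iron ≥ 1.7, vitamin C ≥ 352, servings ≥ 0} — the optimum is at a vertex, using one or two foods.
sweet potato only: max(1.7/0.5, 352/25) = 14.08 servings → $4.93.
carrots only: max(1.7/0.3, 352/3) = 117.3 servings → $52.80.
bell pepper only: max(1.7/0.6, 352/155) = 2.833 servings → $1.56.
sweet potato + carrots with both targets exact would need a negative amount; discard.
sweet potato + bell pepper with both tight: 0.8368 servings and 2.136 servings → $1.47.
carrots + bell pepper with both tight: 1.17 servings and 2.248 servings → $1.76.
So the least-cost plan costs $1.47.

$1.47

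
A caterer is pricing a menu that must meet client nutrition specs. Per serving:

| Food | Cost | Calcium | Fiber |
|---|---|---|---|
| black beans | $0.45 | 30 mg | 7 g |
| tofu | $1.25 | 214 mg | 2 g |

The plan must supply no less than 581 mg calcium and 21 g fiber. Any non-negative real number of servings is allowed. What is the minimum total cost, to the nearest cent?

At the optimum either one food covers both requirements or two foods hit both targets exactly; no other combination can be cheaper.
black beans only: max(581/30, 21/7) = 19.37 servings → $8.71.
tofu only: max(581/214, 21/2) = 10.5 servings → $13.12.
black beans + tofu with both tight: 2.317 servings and 2.39 servings → $4.03.
So the least-cost plan costs $4.03.

$4.03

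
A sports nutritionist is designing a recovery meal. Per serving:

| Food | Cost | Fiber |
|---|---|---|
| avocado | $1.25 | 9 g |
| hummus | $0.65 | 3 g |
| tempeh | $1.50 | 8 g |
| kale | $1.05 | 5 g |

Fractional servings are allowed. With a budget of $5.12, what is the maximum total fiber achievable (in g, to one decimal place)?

Fiber per dollar: avocado 7.2, tempeh 5.333, kale 4.762, hummus 4.615.
With no serving limits, spend the whole cost allowance on avocado: $5.12 / $1.25 × 9 g = 36.9 g.

36.9 g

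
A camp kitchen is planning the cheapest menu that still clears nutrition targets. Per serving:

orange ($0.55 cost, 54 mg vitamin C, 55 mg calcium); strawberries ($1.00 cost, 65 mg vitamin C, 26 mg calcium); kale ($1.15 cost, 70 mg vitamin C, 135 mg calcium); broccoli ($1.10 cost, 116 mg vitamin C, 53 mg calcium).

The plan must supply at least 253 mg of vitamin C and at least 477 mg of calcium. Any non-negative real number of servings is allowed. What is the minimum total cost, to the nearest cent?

$4.08

The cheapest plan sits at a corner of the feasible region — with two constraints it uses at most two foods.
orange only: max(253/54, 477/55) = 8.673 servings → $4.77.
strawberries only: max(253/65, 477/26) = 18.35 servings → $18.35.
kale only: max(253/70, 477/135) = 3.614 servings → $4.16.
broccoli only: max(253/116, 477/53) = 9 servings → $9.90.
orange + strawberries: the both-tight solution has a negative serving — not a feasible corner.
orange + kale with both tight: 0.2224 servings and 3.443 servings → $4.08.
orange + broccoli with both targets exact would need a negative amount; discard.
strawberries + kale with both tight: 0.11 servings and 3.512 servings → $4.15.
strawberries + broccoli: the both-tight solution has a negative serving — not a feasible corner.
kale + broccoli with both tight: 3.508 servings and 0.06402 servings → $4.10.
The minimum over all feasible corners is $4.08.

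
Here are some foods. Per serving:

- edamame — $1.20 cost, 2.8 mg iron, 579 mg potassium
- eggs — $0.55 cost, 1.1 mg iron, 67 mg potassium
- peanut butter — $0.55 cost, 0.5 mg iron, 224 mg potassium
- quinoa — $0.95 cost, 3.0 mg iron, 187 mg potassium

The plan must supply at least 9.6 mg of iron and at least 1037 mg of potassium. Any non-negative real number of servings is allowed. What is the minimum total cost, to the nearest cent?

An LP optimum is at a vertex; with two nutrient constraints at most two foods are used. Check each candidate.
edamame only: max(9.6/2.8, 1037/579) = 3.429 servings → $4.11.
eggs only: max(9.6/1.1, 1037/67) = 15.48 servings → $8.51.
peanut butter only: max(9.6/0.5, 1037/224) = 19.2 servings → $10.56.
quinoa only: max(9.6/3.0, 1037/187) = 5.545 servings → $5.27.
edamame + eggs with both tight: 1.107 servings and 5.909 servings → $4.58.
edamame + peanut butter with both targets exact would need a negative amount; discard.
edamame + quinoa with both tight: 1.084 servings and 2.188 servings → $3.38.
eggs + peanut butter with both tight: 7.665 servings and 2.337 servings → $5.50.
eggs + quinoa: the both-tight solution has a negative serving — not a feasible corner.
peanut butter + quinoa with both tight: 2.275 servings and 2.821 servings → $3.93.
The minimum over all feasible corners is $3.38.

$3.38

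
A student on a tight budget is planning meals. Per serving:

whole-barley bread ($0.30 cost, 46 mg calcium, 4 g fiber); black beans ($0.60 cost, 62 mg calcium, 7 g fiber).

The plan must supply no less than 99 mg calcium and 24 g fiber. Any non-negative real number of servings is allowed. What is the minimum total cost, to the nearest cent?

Two binding constraints pin down two serving amounts, so the optimal mix uses at most two foods. The candidates are each food alone (scaled to the tighter of calcium/fiber) and each pair with both constraints tight.
whole-barley bread only: max(99/46, 24/4) = 6 servings → $1.80.
black beans only: max(99/62, 24/7) = 3.429 servings → $2.06.
whole-barley bread + black beans: the both-tight solution has a negative serving — not a feasible corner.
The minimum over all feasible corners is $1.80.

$1.80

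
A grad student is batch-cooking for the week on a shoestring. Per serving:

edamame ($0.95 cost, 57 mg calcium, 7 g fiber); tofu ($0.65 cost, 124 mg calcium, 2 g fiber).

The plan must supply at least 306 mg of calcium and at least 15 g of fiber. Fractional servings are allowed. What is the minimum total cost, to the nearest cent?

A basic optimal solution has at most two foods positive. Try each food alone and each pair with both targets met exactly.
edamame only: max(306/57, 15/7) = 5.368 servings → $5.10.
tofu only: max(306/124, 15/2) = 7.5 servings → $4.88.
edamame + tofu with both tight: 1.655 servings and 1.707 servings → $2.68.
Cheapest feasible corner: $2.68.

$2.68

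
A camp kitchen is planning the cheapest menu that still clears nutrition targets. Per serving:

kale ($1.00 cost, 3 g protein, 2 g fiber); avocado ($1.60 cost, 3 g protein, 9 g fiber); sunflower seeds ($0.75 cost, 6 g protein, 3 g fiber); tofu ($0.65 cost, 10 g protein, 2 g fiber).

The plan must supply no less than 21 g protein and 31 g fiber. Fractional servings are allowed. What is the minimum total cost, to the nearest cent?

An LP optimum is at a vertex; with two nutrient constraints at most two foods are used. Check each candidate.
kale only: max(21/3, 31/2) = 15.5 servings → $15.50.
avocado only: max(21/3, 31/9) = 7 servings → $11.20.
sunflower seeds only: max(21/6, 31/3) = 10.33 servings → $7.75.
tofu only: max(21/10, 31/2) = 15.5 servings → $10.07.
kale + avocado with both tight: 4.571 servings and 2.429 servings → $8.46.
kale + sunflower seeds: intersection lies outside the first quadrant.
kale + tofu: intersection lies outside the first quadrant.
avocado + sunflower seeds with both tight: 2.733 servings and 2.133 servings → $5.97.
avocado + tofu with both tight: 3.19 servings and 1.143 servings → $5.85.
sunflower seeds + tofu: intersection lies outside the first quadrant.
The minimum over all feasible corners is $5.85.

$5.85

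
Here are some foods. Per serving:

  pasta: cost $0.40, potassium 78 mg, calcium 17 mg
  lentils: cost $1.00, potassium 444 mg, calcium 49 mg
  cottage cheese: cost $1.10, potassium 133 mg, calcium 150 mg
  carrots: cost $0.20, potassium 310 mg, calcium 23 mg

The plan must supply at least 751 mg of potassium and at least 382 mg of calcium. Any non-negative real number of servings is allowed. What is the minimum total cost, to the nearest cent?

$2.85

Compare the cost at each extreme point of the feasible region.
pasta only: max(751/78, 382/17) = 22.47 servings → $8.99.
lentils only: max(751/444, 382/49) = 7.796 servings → $7.80.
cottage cheese only: max(751/133, 382/150) = 5.647 servings → $6.21.
carrots only: max(751/310, 382/23) = 16.61 servings → $3.32.
pasta + lentils: intersection lies outside the first quadrant.
pasta + cottage cheese with both tight: 6.552 servings and 1.804 servings → $4.61.
pasta + carrots: intersection lies outside the first quadrant.
lentils + cottage cheese with both tight: 1.029 servings and 2.21 servings → $3.46.
lentils + carrots: the both-tight solution has a negative serving — not a feasible corner.
cottage cheese + carrots with both tight: 2.328 servings and 1.424 servings → $2.85.
The minimum over all feasible corners is $2.85.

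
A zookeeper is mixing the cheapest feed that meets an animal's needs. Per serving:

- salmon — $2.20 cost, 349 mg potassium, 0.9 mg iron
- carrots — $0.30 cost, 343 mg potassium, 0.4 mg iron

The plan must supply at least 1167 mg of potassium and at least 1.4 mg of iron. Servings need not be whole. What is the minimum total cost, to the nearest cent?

Check every corner: each single food scaled to meet both minima, and each pair solved so both constraints bind.
salmon only: max(1167/349, 1.4/0.9) = 3.344 servings → $7.36.
carrots only: max(1167/343, 1.4/0.4) = 3.5 servings → $1.05.
salmon + carrots with both tight: 0.07924 servings and 3.322 servings → $1.17.
Cheapest feasible corner: $1.05.

$1.05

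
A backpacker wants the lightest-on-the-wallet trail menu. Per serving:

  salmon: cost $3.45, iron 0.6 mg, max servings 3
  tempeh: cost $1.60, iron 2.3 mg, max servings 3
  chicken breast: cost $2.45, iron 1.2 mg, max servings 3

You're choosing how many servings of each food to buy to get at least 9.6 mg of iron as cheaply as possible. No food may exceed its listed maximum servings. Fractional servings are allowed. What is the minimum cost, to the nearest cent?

$10.31

Cost per mg of iron: tempeh $0.6957, chicken breast $2.0417, salmon $5.7500.
Take 3 servings of tempeh: +6.9 mg iron for $4.80 (total $4.80, still need 2.7 mg).
Take 2.25 servings of chicken breast: +2.7 mg iron for $5.51 (total $10.31, still need 0.0 mg).
Greedy by cheapest-per-mg is optimal for a single linear constraint, so the minimum cost is $10.31.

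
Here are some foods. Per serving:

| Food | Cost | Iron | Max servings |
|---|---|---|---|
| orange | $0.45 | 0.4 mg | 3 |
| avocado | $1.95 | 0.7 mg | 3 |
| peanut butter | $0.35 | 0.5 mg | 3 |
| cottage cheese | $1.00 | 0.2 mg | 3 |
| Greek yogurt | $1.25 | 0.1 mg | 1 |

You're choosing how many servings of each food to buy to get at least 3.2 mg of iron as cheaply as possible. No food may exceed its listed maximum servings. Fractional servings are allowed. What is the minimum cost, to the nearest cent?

$3.79

Cost per mg of iron: peanut butter $0.7000, orange $1.1250, avocado $2.7857, cottage cheese $5.0000, Greek yogurt $12.5000.
Take 3 servings of peanut butter: +1.5 mg iron for $1.05 (total $1.05, still need 1.7 mg).
Take 3 servings of orange: +1.2 mg iron for $1.35 (total $2.40, still need 0.5 mg).
Take 0.7143 servings of avocado: +0.5 mg iron for $1.39 (total $3.79, still need 0.0 mg).
Greedy by cheapest-per-mg is optimal for a single linear constraint, so the minimum cost is $3.79.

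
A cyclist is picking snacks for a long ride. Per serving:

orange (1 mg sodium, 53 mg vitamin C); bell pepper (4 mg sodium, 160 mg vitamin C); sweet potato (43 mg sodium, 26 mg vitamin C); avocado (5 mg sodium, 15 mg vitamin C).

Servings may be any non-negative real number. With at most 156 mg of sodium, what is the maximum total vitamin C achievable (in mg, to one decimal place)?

Vitamin C per mg sodium: orange 53, bell pepper 40, avocado 3, sweet potato 0.6047.
With no serving limits, spend the whole sodium allowance on orange: 156 mg / 1 mg × 53 mg = 8268.0 mg.

8268.0 mg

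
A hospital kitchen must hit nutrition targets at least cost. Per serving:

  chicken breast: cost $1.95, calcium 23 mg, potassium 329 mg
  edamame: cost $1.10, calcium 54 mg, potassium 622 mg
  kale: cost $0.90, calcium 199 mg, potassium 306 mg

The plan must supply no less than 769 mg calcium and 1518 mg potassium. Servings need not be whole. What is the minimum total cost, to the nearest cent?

Check every corner: each single food scaled to meet both minima, and each pair solved so both constraints bind.
chicken breast only: max(769/23, 1518/329) = 33.43 servings → $65.20.
edamame only: max(769/54, 1518/622) = 14.24 servings → $15.66.
kale only: max(769/199, 1518/306) = 4.961 servings → $4.46.
chicken breast + edamame: intersection lies outside the first quadrant.
chicken breast + kale with both tight: 1.143 servings and 3.732 servings → $5.59.
edamame + kale with both tight: 0.6225 servings and 3.695 servings → $4.01.
Cheapest feasible corner: $4.01.

$4.01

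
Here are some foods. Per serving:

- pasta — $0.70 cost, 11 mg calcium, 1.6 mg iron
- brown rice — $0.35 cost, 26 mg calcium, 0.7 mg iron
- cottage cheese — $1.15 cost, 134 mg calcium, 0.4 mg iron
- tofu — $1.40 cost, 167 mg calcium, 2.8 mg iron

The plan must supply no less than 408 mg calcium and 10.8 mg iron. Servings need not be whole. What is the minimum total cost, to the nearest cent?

With two linear requirements the optimum uses one or two foods; enumerate the corners.
pasta only: max(408/11, 10.8/1.6) = 37.09 servings → $25.96.
brown rice only: max(408/26, 10.8/0.7) = 15.69 servings → $5.49.
cottage cheese only: max(408/134, 10.8/0.4) = 27 servings → $31.05.
tofu only: max(408/167, 10.8/2.8) = 3.857 servings → $5.40.
pasta + brown rice: the both-tight solution has a negative serving — not a feasible corner.
pasta + cottage cheese with both tight: 6.114 servings and 2.543 servings → $7.20.
pasta + tofu with both tight: 2.797 servings and 2.259 servings → $5.12.
brown rice + cottage cheese with both tight: 15.4 servings and 0.05755 servings → $5.45.
brown rice + tofu with both tight: 14.99 servings and 0.1088 servings → $5.40.
cottage cheese + tofu with both targets exact would need a negative amount; discard.
Cheapest feasible corner: $5.12.

$5.12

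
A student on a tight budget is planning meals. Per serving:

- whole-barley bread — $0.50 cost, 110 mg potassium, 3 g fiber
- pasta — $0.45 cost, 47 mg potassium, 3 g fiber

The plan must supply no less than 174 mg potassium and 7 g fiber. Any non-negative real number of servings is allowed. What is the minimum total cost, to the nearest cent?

Compare the cost at each extreme point of the feasible region.
whole-barley bread only: max(174/110, 7/3) = 2.333 servings → $1.17.
pasta only: max(174/47, 7/3) = 3.702 servings → $1.67.
whole-barley bread + pasta with both tight: 1.021 servings and 1.312 servings → $1.10.
Cheapest feasible corner: $1.10.

$1.10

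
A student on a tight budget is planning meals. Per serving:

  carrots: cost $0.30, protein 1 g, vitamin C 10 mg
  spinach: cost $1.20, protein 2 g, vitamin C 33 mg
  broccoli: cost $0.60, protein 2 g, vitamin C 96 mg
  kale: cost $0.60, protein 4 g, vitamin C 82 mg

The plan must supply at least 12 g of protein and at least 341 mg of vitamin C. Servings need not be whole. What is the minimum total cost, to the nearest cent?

Two binding constraints pin down two serving amounts, so the optimal mix uses at most two foods. The candidates are each food alone (scaled to the tighter of protein/vitamin C) and each pair with both constraints tight.
carrots only: max(12/1, 341/10) = 34.1 servings → $10.23.
spinach only: max(12/2, 341/33) = 10.33 servings → $12.40.
broccoli only: max(12/2, 341/96) = 6 servings → $3.60.
kale only: max(12/4, 341/82) = 4.159 servings → $2.50.
carrots + spinach: intersection lies outside the first quadrant.
carrots + broccoli with both tight: 6.184 servings and 2.908 servings → $3.60.
carrots + kale: intersection lies outside the first quadrant.
spinach + broccoli with both tight: 3.73 servings and 2.27 servings → $5.84.
spinach + kale: intersection lies outside the first quadrant.
broccoli + kale with both tight: 1.727 servings and 2.136 servings → $2.32.
Cheapest feasible corner: $2.32.

$2.32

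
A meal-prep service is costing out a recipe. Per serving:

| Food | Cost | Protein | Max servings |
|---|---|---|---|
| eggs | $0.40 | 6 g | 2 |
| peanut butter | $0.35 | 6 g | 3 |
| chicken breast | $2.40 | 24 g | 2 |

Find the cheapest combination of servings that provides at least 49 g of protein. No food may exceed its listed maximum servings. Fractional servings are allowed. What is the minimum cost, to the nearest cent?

Cost per g of protein: peanut butter $0.0583, eggs $0.0667, chicken breast $0.1000.
Take 3 servings of peanut butter: +18.0 g protein for $1.05 (total $1.05, still need 31.0 g).
Take 2 servings of eggs: +12.0 g protein for $0.80 (total $1.85, still need 19.0 g).
Take 0.7917 servings of chicken breast: +19.0 g protein for $1.90 (total $3.75, still need 0.0 g).
Greedy by cheapest-per-g is optimal for a single linear constraint, so the minimum cost is $3.75.

$3.75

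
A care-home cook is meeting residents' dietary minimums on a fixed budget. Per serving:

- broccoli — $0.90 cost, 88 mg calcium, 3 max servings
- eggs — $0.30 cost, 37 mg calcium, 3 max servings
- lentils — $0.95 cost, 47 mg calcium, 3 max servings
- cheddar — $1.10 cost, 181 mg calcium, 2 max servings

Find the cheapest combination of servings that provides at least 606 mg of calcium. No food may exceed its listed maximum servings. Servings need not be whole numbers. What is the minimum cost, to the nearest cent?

Cost per mg of calcium: cheddar $0.0061, eggs $0.0081, broccoli $0.0102, lentils $0.0202.
Take 2 servings of cheddar: +362.0 mg calcium for $2.20 (total $2.20, still need 244.0 mg).
Take 3 servings of eggs: +111.0 mg calcium for $0.90 (total $3.10, still need 133.0 mg).
Take 1.511 servings of broccoli: +133.0 mg calcium for $1.36 (total $4.46, still need 0.0 mg).
Greedy by cheapest-per-mg is optimal for a single linear constraint, so the minimum cost is $4.46.

$4.46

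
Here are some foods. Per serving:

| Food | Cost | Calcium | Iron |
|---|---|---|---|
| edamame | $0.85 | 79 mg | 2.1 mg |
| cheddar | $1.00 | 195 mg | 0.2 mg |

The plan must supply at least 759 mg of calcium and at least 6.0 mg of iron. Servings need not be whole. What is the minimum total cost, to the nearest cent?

$5.04

A basic optimal solution has at most two foods positive. Try each food alone and each pair with both targets met exactly.
edamame only: max(759/79, 6.0/2.1) = 9.608 servings → $8.17.
cheddar only: max(759/195, 6.0/0.2) = 30 servings → $30.00.
edamame + cheddar with both tight: 2.586 servings and 2.845 servings → $5.04.
The minimum over all feasible corners is $5.04.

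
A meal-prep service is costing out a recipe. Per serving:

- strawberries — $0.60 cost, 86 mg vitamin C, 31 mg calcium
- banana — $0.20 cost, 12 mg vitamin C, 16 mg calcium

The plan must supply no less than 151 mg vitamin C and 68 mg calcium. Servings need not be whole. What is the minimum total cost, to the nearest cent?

$1.19

Minimising a linear cost over {vitamin C ≥ 151, calcium ≥ 68, servings ≥ 0} — the optimum is at a vertex, using one or two foods.
strawberries only: max(151/86, 68/31) = 2.194 servings → $1.32.
banana only: max(151/12, 68/16) = 12.58 servings → $2.52.
strawberries + banana with both tight: 1.594 servings and 1.162 servings → $1.19.
The minimum over all feasible corners is $1.19.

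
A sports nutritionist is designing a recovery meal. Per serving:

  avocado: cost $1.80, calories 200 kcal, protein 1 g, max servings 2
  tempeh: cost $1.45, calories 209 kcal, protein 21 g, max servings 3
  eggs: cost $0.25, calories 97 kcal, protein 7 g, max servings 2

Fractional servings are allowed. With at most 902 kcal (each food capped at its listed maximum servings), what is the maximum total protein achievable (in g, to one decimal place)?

Protein per kcal: tempeh 0.1005, eggs 0.07216, avocado 0.005.
Take 3 servings of tempeh: uses 627 kcal, +63.0 g protein (running total 63.0 g).
Take 2 servings of eggs: uses 194 kcal, +14.0 g protein (running total 77.0 g).
Take 0.405 servings of avocado: uses 81 kcal, +0.4 g protein (running total 77.4 g).
Greedy by best ratio exhausts the calories allowance optimally: 77.4 g.

77.4 g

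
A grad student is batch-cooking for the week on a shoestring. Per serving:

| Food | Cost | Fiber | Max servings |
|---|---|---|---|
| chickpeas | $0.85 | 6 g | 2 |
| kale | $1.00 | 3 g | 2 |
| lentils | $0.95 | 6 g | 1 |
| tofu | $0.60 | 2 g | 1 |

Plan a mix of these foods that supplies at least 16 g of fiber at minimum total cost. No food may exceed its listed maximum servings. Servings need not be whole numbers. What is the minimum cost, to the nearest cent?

Cost per g of fiber: chickpeas $0.1417, lentils $0.1583, tofu $0.3000, kale $0.3333.
Take 2 servings of chickpeas: +12.0 g fiber for $1.70 (total $1.70, still need 4.0 g).
Take 0.6667 servings of lentils: +4.0 g fiber for $0.63 (total $2.33, still need 0.0 g).
Filling from the cheapest source first is optimal under one linear minimum: $2.33.

$2.33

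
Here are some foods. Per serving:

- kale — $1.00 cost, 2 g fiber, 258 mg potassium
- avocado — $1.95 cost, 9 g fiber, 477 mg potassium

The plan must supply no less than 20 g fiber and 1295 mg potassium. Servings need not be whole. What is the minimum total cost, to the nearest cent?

$5.21

Check every corner: each single food scaled to meet both minima, and each pair solved so both constraints bind.
kale only: max(20/2, 1295/258) = 10 servings → $10.00.
avocado only: max(20/9, 1295/477) = 2.715 servings → $5.29.
kale + avocado with both tight: 1.546 servings and 1.879 servings → $5.21.
So the least-cost plan costs $5.21.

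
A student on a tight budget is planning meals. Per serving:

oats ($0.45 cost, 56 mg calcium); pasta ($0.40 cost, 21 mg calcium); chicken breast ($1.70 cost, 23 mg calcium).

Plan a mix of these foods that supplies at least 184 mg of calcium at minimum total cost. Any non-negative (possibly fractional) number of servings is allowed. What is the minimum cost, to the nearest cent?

Cost per mg of calcium: oats $0.0080, pasta $0.0190, chicken breast $0.0739.
With no serving limits, use only oats: 184 mg / 56 mg = 3.286 servings × $0.45 = $1.48.

$1.48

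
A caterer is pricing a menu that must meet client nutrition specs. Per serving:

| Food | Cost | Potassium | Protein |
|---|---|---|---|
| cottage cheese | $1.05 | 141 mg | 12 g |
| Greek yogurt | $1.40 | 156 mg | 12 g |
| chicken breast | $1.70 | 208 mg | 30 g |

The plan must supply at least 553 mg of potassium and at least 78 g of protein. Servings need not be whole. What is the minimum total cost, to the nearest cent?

$4.50

The cheapest plan sits at a corner of the feasible region — with two constraints it uses at most two foods.
cottage cheese only: max(553/141, 78/12) = 6.5 servings → $6.83.
Greek yogurt only: max(553/156, 78/12) = 6.5 servings → $9.10.
chicken breast only: max(553/208, 78/30) = 2.659 servings → $4.52.
cottage cheese + Greek yogurt: the both-tight solution has a negative serving — not a feasible corner.
cottage cheese + chicken breast with both tight: 0.2111 servings and 2.516 servings → $4.50.
Greek yogurt + chicken breast with both tight: 0.1676 servings and 2.533 servings → $4.54.
So the least-cost plan costs $4.50.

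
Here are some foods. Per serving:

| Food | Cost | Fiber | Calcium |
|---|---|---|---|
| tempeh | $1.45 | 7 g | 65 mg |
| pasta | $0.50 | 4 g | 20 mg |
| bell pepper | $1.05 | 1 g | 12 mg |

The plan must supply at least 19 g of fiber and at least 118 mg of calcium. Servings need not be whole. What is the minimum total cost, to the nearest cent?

With two linear requirements the optimum uses one or two foods; enumerate the corners.
tempeh only: max(19/7, 118/65) = 2.714 servings → $3.94.
pasta only: max(19/4, 118/20) = 5.9 servings → $2.95.
bell pepper only: max(19/1, 118/12) = 19 servings → $19.95.
tempeh + pasta with both tight: 0.7667 servings and 3.408 servings → $2.82.
tempeh + bell pepper with both targets exact would need a negative amount; discard.
pasta + bell pepper with both tight: 3.929 servings and 3.286 servings → $5.41.
Cheapest feasible corner: $2.82.

$2.82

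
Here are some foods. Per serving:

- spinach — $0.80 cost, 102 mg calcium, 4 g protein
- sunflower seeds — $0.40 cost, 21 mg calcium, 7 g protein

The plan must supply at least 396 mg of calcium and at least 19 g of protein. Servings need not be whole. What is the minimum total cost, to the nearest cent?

Two binding constraints pin down two serving amounts, so the optimal mix uses at most two foods. The candidates are each food alone (scaled to the tighter of calcium/protein) and each pair with both constraints tight.
spinach only: max(396/102, 19/4) = 4.75 servings → $3.80.
sunflower seeds only: max(396/21, 19/7) = 18.86 servings → $7.54.
spinach + sunflower seeds with both tight: 3.767 servings and 0.5619 servings → $3.24.
The minimum over all feasible corners is $3.24.

$3.24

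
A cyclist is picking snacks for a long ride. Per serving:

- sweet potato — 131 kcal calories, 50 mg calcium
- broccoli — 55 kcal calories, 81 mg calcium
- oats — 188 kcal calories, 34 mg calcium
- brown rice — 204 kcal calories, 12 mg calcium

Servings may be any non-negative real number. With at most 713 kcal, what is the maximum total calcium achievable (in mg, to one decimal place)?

1050.1 mg

Calcium per kcal: broccoli 1.473, sweet potato 0.3817, oats 0.1809, brown rice 0.05882.
With no serving limits, spend the whole calories allowance on broccoli: 713 kcal / 55 kcal × 81 mg = 1050.1 mg.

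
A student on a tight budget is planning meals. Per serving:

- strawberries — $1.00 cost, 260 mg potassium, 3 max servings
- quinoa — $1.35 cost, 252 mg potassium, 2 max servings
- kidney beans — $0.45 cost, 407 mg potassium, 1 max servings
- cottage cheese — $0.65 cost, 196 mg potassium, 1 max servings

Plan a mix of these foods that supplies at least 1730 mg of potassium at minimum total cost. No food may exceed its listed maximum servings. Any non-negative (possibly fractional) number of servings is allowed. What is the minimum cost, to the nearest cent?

$5.96

Cost per mg of potassium: kidney beans $0.0011, cottage cheese $0.0033, strawberries $0.0038, quinoa $0.0054.
Take 1 serving of kidney beans: +407.0 mg potassium for $0.45 (total $0.45, still need 1323.0 mg).
Take 1 serving of cottage cheese: +196.0 mg potassium for $0.65 (total $1.10, still need 1127.0 mg).
Take 3 servings of strawberries: +780.0 mg potassium for $3.00 (total $4.10, still need 347.0 mg).
Take 1.377 servings of quinoa: +347.0 mg potassium for $1.86 (total $5.96, still need 0.0 mg).
Filling from the cheapest source first is optimal under one linear minimum: $5.96.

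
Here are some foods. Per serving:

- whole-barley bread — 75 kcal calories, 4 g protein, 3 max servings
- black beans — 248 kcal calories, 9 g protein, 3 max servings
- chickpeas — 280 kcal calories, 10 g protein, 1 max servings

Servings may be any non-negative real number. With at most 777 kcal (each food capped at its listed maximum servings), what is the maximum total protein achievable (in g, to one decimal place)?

32.0 g

Protein per kcal: whole-barley bread 0.05333, black beans 0.03629, chickpeas 0.03571.
Take 3 servings of whole-barley bread: uses 225 kcal, +12.0 g protein (running total 12.0 g).
Take 2.226 servings of black beans: uses 552 kcal, +20.0 g protein (running total 32.0 g).
Filling greedily by protein-per-kcal is optimal for one linear limit, giving 32.0 g.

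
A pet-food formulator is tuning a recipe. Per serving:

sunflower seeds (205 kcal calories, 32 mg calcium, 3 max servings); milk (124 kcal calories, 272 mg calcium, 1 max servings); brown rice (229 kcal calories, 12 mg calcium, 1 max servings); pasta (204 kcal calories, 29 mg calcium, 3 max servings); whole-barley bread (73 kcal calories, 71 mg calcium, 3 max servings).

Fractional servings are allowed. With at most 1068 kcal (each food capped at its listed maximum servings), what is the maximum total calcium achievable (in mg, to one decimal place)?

596.6 mg

Calcium per kcal: milk 2.194, whole-barley bread 0.9726, sunflower seeds 0.1561, pasta 0.1422, brown rice 0.0524.
Take 1 serving of milk: uses 124 kcal, +272.0 mg calcium (running total 272.0 mg).
Take 3 servings of whole-barley bread: uses 219 kcal, +213.0 mg calcium (running total 485.0 mg).
Take 3 servings of sunflower seeds: uses 615 kcal, +96.0 mg calcium (running total 581.0 mg).
Take 0.5392 servings of pasta: uses 110 kcal, +15.6 mg calcium (running total 596.6 mg).
Greedy by best ratio exhausts the calories allowance optimally: 596.6 mg.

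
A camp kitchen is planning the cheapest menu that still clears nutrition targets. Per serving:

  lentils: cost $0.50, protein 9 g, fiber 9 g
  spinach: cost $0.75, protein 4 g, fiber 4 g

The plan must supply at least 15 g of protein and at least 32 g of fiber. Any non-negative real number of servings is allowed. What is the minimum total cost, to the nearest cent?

Minimising a linear cost over {protein ≥ 15, fiber ≥ 32, servings ≥ 0} — the optimum is at a vertex, using one or two foods.
lentils only: max(15/9, 32/9) = 3.556 servings → $1.78.
spinach only: max(15/4, 32/4) = 8 servings → $6.00.
lentils + spinach (both tight): parallel constraints — no distinct corner.
So the least-cost plan costs $1.78.

$1.78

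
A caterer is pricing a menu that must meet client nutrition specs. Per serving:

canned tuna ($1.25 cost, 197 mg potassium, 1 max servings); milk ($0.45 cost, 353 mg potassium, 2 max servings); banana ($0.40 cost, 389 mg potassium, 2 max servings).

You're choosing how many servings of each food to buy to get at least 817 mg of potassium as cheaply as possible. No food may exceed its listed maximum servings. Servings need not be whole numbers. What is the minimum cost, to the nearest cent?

$0.85

Cost per mg of potassium: banana $0.0010, milk $0.0013, canned tuna $0.0063.
Take 2 servings of banana: +778.0 mg potassium for $0.80 (total $0.80, still need 39.0 mg).
Take 0.1105 servings of milk: +39.0 mg potassium for $0.05 (total $0.85, still need 0.0 mg).
Greedy by cheapest-per-mg is optimal for a single linear constraint, so the minimum cost is $0.85.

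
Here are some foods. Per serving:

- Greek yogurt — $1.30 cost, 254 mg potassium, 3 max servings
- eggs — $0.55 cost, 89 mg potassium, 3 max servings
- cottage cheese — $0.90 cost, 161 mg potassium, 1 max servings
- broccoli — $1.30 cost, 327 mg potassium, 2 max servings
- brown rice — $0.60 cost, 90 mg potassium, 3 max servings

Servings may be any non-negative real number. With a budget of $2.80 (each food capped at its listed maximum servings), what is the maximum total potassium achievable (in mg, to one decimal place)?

Potassium per dollar: broccoli 251.5, Greek yogurt 195.4, cottage cheese 178.9, eggs 161.8, brown rice 150.
Take 2 servings of broccoli: spends $2.60, +654.0 mg potassium (running total 654.0 mg).
Take 0.1538 servings of Greek yogurt: spends $0.20, +39.1 mg potassium (running total 693.1 mg).
Filling greedily by potassium-per-dollar is optimal for one linear limit, giving 693.1 mg.

693.1 mg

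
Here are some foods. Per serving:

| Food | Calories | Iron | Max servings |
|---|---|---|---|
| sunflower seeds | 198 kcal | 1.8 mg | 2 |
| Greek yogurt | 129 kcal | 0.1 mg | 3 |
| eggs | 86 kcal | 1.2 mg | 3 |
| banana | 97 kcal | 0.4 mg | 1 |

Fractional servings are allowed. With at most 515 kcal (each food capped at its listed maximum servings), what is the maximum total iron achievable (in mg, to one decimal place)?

Iron per kcal: eggs 0.01395, sunflower seeds 0.009091, banana 0.004124, Greek yogurt 0.0007752.
Take 3 servings of eggs: uses 258 kcal, +3.6 mg iron (running total 3.6 mg).
Take 1.298 servings of sunflower seeds: uses 257 kcal, +2.3 mg iron (running total 5.9 mg).
Greedy by best ratio exhausts the calories allowance optimally: 5.9 mg.

5.9 mg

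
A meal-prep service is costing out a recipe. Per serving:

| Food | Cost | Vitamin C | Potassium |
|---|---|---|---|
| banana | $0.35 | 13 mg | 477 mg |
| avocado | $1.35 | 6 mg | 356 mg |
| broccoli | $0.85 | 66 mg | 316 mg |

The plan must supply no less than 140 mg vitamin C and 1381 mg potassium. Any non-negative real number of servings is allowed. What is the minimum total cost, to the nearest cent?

For a min-cost LP with two ≥-constraints, a basic feasible solution has at most two positive variables.
banana only: max(140/13, 1381/477) = 10.77 servings → $3.77.
avocado only: max(140/6, 1381/356) = 23.33 servings → $31.50.
broccoli only: max(140/66, 1381/316) = 4.37 servings → $3.71.
banana + avocado: the both-tight solution has a negative serving — not a feasible corner.
banana + broccoli with both tight: 1.714 servings and 1.784 servings → $2.12.
avocado + broccoli with both tight: 2.172 servings and 1.924 servings → $4.57.
Cheapest feasible corner: $2.12.

$2.12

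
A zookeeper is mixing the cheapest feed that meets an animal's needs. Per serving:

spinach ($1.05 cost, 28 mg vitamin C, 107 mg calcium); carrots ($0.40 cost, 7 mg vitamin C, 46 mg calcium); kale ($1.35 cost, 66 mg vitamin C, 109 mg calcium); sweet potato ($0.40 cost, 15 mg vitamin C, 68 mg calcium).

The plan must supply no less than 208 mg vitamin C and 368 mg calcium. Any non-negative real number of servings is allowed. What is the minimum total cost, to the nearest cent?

$4.31

A basic optimal solution has at most two foods positive. Try each food alone and each pair with both targets met exactly.
spinach only: max(208/28, 368/107) = 7.429 servings → $7.80.
carrots only: max(208/7, 368/46) = 29.71 servings → $11.89.
kale only: max(208/66, 368/109) = 3.376 servings → $4.56.
sweet potato only: max(208/15, 368/68) = 13.87 servings → $5.55.
spinach + carrots: intersection lies outside the first quadrant.
spinach + kale with both tight: 0.403 servings and 2.981 servings → $4.45.
spinach + sweet potato with both targets exact would need a negative amount; discard.
carrots + kale with both tight: 0.711 servings and 3.076 servings → $4.44.
carrots + sweet potato: the both-tight solution has a negative serving — not a feasible corner.
kale + sweet potato with both tight: 3.023 servings and 0.5664 servings → $4.31.
The minimum over all feasible corners is $4.31.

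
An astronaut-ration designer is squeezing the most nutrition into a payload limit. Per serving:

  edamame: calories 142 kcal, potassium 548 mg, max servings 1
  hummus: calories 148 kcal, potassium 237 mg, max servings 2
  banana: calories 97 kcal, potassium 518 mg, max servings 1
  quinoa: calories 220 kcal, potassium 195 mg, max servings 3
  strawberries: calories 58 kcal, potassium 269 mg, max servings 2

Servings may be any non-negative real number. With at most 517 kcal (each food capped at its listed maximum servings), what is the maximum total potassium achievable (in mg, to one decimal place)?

1863.4 mg

Potassium per kcal: banana 5.34, strawberries 4.638, edamame 3.859, hummus 1.601, quinoa 0.8864.
Take 1 serving of banana: uses 97 kcal, +518.0 mg potassium (running total 518.0 mg).
Take 2 servings of strawberries: uses 116 kcal, +538.0 mg potassium (running total 1056.0 mg).
Take 1 serving of edamame: uses 142 kcal, +548.0 mg potassium (running total 1604.0 mg).
Take 1.095 servings of hummus: uses 162 kcal, +259.4 mg potassium (running total 1863.4 mg).
Filling greedily by potassium-per-kcal is optimal for one linear limit, giving 1863.4 mg.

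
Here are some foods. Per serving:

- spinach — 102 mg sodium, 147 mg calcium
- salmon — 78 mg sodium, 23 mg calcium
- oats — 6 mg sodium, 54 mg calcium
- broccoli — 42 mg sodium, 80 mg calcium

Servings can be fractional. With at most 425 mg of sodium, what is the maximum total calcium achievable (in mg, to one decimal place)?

3825.0 mg

Calcium per mg sodium: oats 9, broccoli 1.905, spinach 1.441, salmon 0.2949.
With no serving limits, spend the whole sodium allowance on oats: 425 mg / 6 mg × 54 mg = 3825.0 mg.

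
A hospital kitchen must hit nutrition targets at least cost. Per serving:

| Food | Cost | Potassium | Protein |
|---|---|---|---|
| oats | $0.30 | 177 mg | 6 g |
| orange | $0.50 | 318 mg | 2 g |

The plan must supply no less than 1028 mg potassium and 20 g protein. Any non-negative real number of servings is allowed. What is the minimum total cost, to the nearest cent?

For a min-cost LP with two ≥-constraints, a basic feasible solution has at most two positive variables.
oats only: max(1028/177, 20/6) = 5.808 servings → $1.74.
orange only: max(1028/318, 20/2) = 10 servings → $5.00.
oats + orange with both tight: 2.77 servings and 1.691 servings → $1.68.
The minimum over all feasible corners is $1.68.

$1.68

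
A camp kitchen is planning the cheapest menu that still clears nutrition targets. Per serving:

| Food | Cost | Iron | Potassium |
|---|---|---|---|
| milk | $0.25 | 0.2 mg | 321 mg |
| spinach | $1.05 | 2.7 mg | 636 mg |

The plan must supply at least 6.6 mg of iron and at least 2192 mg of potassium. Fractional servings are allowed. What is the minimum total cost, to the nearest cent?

Two binding constraints pin down two serving amounts, so the optimal mix uses at most two foods. The candidates are each food alone (scaled to the tighter of iron/potassium) and each pair with both constraints tight.
milk only: max(6.6/0.2, 2192/321) = 33 servings → $8.25.
spinach only: max(6.6/2.7, 2192/636) = 3.447 servings → $3.62.
milk + spinach with both tight: 2.327 servings and 2.272 servings → $2.97.
Cheapest feasible corner: $2.97.

$2.97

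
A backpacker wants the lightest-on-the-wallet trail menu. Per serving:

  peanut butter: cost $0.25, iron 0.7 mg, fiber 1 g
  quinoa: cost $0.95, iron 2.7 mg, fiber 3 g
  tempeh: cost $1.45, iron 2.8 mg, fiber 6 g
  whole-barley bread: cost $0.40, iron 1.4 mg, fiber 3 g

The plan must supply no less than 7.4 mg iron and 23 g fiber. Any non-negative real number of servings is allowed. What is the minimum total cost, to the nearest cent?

With two linear requirements the optimum uses one or two foods; enumerate the corners.
peanut butter only: max(7.4/0.7, 23/1) = 23 servings → $5.75.
quinoa only: max(7.4/2.7, 23/3) = 7.667 servings → $7.28.
tempeh only: max(7.4/2.8, 23/6) = 3.833 servings → $5.56.
whole-barley bread only: max(7.4/1.4, 23/3) = 7.667 servings → $3.07.
peanut butter + quinoa: the both-tight solution has a negative serving — not a feasible corner.
peanut butter + tempeh with both targets exact would need a negative amount; discard.
peanut butter + whole-barley bread with both targets exact would need a negative amount; discard.
quinoa + tempeh with both targets exact would need a negative amount; discard.
quinoa + whole-barley bread: intersection lies outside the first quadrant.
tempeh + whole-barley bread (both tight): parallel constraints — no distinct corner.
The minimum over all feasible corners is $3.07.

$3.07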